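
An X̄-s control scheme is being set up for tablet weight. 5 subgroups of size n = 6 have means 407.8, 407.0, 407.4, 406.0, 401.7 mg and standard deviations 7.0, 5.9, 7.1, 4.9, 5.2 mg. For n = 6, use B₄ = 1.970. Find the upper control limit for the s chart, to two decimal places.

11.86

s̄ = (7.0 + 5.9 + 7.1 + 4.9 + 5.2) / 5 = 6.0200
UCL_s = B₄·s̄ = 1.970 × 6.0200 = 11.8594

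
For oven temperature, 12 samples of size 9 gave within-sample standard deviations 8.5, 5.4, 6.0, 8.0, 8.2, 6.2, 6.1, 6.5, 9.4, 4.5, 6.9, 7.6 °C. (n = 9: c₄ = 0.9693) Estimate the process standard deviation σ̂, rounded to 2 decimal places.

s̄ = (8.5 + 5.4 + 6.0 + 8.0 + 8.2 + 6.2 + 6.1 + 6.5 + 9.4 + 4.5 + 6.9 + 7.6) / 12 = 6.9417
σ̂ = s̄ / c₄ = 6.9417 / 0.9693 = 7.1615

7.16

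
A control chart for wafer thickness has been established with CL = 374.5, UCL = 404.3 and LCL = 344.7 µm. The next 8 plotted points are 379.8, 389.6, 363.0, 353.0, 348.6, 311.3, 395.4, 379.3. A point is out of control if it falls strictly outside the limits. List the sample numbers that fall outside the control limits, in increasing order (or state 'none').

Compare each point to [344.7, 404.3]: sample 6 = 311.3 < LCL.

6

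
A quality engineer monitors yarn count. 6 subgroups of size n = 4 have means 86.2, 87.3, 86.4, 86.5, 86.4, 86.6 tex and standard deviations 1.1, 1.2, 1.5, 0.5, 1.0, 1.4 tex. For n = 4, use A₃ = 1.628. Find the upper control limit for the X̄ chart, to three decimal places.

88.385

X̄̄ = (86.2 + 87.3 + 86.4 + 86.5 + 86.4 + 86.6) / 6 = 86.5667
s̄ = (1.1 + 1.2 + 1.5 + 0.5 + 1.0 + 1.4) / 6 = 1.1167
UCL = X̄̄ + A₃·s̄ = 86.5667 + 1.628 × 1.1167 = 88.3846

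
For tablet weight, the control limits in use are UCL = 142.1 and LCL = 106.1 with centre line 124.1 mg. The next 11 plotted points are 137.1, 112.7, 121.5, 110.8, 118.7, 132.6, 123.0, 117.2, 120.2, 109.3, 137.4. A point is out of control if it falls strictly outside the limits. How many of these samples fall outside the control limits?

0

All 11 points lie within [106.1, 142.1].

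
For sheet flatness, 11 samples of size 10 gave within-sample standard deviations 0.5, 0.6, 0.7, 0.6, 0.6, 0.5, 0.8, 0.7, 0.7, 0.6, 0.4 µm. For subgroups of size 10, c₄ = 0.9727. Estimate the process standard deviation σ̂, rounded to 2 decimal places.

0.63

s̄ = (0.5 + 0.6 + 0.7 + 0.6 + 0.6 + 0.5 + 0.8 + 0.7 + 0.7 + 0.6 + 0.4) / 11 = 0.6091
σ̂ = s̄ / c₄ = 0.6091 / 0.9727 = 0.6262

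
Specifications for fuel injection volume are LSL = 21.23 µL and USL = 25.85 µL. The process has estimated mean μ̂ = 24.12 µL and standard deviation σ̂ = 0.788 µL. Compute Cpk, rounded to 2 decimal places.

0.73

Cpu = (USL − μ̂) / (3σ̂) = (25.85 − 24.12) / (3 × 0.788) = 0.7318; Cpl = (μ̂ − LSL) / (3σ̂) = (24.12 − 21.23) / (3 × 0.788) = 1.2225; Cpk = min(Cpu, Cpl) = 0.7318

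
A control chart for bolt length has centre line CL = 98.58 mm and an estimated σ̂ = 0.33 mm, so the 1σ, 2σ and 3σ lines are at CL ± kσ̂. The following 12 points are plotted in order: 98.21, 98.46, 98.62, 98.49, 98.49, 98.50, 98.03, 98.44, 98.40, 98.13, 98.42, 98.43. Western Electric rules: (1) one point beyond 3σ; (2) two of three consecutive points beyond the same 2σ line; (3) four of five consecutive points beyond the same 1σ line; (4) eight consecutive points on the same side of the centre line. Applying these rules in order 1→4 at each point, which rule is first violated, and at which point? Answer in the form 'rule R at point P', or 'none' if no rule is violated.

rule 4 at point 11

Zone of each point (C = within 1σ̂, B = 1σ̂–2σ̂, A = 2σ̂–3σ̂, * = beyond 3σ̂; sign = side of CL): 1:-B, 2:-C, 3:+C, 4:-C, 5:-C, 6:-C, 7:-B, 8:-C, 9:-C, 10:-B, 11:-C, 12:-C
Rule 4 (eight consecutive points on the same side of the centre line) is satisfied at point 11.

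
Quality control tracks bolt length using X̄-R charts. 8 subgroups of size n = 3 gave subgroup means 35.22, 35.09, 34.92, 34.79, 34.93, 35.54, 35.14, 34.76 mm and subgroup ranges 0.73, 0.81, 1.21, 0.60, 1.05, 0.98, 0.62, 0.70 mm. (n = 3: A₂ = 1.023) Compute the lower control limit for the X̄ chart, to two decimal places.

X̄̄ = (35.22 + 35.09 + 34.92 + 34.79 + 34.93 + 35.54 + 35.14 + 34.76) / 8 = 280.3900 / 8 = 35.0487
R̄ = (0.73 + 0.81 + 1.21 + 0.60 + 1.05 + 0.98 + 0.62 + 0.70) / 8 = 6.7000 / 8 = 0.8375
LCL = X̄̄ − A₂·R̄ = 35.0487 − 1.023 × 0.8375 = 34.1920

34.19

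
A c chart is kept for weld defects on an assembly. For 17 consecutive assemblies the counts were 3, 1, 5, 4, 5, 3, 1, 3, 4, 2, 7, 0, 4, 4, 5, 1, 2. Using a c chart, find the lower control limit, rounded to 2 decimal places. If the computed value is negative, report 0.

0.00

c̄ = (3 + 1 + 5 + 4 + 5 + 3 + 1 + 3 + 4 + 2 + 7 + 0 + 4 + 4 + 5 + 1 + 2) / 17 = 54 / 17 = 3.1765
LCL = c̄ − 3√c̄ = 3.1765 − 3 × 1.7823 = -2.1703 → 0 (cannot be negative)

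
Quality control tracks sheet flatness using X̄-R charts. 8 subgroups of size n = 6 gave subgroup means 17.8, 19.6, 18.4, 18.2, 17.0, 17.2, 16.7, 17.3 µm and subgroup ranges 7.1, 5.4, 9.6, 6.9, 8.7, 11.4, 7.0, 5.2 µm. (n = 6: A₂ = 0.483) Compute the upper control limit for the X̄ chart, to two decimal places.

21.48

X̄̄ = (17.8 + 19.6 + 18.4 + 18.2 + 17.0 + 17.2 + 16.7 + 17.3) / 8 = 142.2000 / 8 = 17.7750
R̄ = (7.1 + 5.4 + 9.6 + 6.9 + 8.7 + 11.4 + 7.0 + 5.2) / 8 = 61.3000 / 8 = 7.6625
UCL = X̄̄ + A₂·R̄ = 17.7750 + 0.483 × 7.6625 = 21.4760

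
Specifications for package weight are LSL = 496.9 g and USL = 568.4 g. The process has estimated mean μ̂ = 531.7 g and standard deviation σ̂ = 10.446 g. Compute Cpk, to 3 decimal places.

1.110

Cpu = (USL − μ̂) / (3σ̂) = (568.4 − 531.7) / (3 × 10.446) = 1.1711; Cpl = (μ̂ − LSL) / (3σ̂) = (531.7 − 496.9) / (3 × 10.446) = 1.1105; Cpk = min(Cpu, Cpl) = 1.1105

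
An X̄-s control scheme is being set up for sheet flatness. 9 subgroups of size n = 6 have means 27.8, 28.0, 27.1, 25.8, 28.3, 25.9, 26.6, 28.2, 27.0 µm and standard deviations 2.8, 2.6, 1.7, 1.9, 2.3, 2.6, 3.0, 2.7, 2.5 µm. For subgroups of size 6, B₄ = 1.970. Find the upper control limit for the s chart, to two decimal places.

s̄ = (2.8 + 2.6 + 1.7 + 1.9 + 2.3 + 2.6 + 3.0 + 2.7 + 2.5) / 9 = 2.4556
UCL_s = B₄·s̄ = 1.970 × 2.4556 = 4.8374

4.84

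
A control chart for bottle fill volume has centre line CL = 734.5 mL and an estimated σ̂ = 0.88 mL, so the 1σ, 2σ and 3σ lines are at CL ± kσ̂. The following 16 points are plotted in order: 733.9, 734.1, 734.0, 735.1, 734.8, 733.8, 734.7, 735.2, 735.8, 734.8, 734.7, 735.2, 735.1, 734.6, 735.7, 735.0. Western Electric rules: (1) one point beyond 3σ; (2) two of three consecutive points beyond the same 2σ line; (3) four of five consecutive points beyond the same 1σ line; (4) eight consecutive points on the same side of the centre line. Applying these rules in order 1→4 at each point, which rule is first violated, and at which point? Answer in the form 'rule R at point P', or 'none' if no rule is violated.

rule 4 at point 14

Zone of each point (C = within 1σ̂, B = 1σ̂–2σ̂, A = 2σ̂–3σ̂, * = beyond 3σ̂; sign = side of CL): 1:-C, 2:-C, 3:-C, 4:+C, 5:+C, 6:-C, 7:+C, 8:+C, 9:+B, 10:+C, 11:+C, 12:+C, 13:+C, 14:+C, 15:+B, 16:+C
Rule 4 (eight consecutive points on the same side of the centre line) is satisfied at point 14.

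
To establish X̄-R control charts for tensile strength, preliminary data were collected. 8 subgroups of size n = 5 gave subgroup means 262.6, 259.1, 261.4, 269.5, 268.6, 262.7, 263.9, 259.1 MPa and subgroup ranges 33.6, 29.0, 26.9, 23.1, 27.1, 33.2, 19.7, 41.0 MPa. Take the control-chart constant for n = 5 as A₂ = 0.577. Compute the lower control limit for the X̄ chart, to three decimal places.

246.514

X̄̄ = (262.6 + 259.1 + 261.4 + 269.5 + 268.6 + 262.7 + 263.9 + 259.1) / 8 = 2106.9000 / 8 = 263.3625
R̄ = (33.6 + 29.0 + 26.9 + 23.1 + 27.1 + 33.2 + 19.7 + 41.0) / 8 = 233.6000 / 8 = 29.2000
LCL = X̄̄ − A₂·R̄ = 263.3625 − 0.577 × 29.2000 = 246.5141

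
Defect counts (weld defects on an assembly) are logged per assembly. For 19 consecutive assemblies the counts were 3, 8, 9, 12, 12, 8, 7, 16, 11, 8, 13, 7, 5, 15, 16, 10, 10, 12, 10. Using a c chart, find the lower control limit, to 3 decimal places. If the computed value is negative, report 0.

c̄ = (3 + 8 + 9 + 12 + 12 + 8 + 7 + 16 + 11 + 8 + 13 + 7 + 5 + 15 + 16 + 10 + 10 + 12 + 10) / 19 = 192 / 19 = 10.1053
LCL = c̄ − 3√c̄ = 10.1053 − 3 × 3.1789 = 0.5686

0.569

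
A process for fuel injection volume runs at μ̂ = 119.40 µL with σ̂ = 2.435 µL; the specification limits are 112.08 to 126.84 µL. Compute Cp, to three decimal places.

1.010

Cp = (USL − LSL) / (6σ̂) = (126.84 − 112.08) / (6 × 2.435) = 14.7600 / 14.6100 = 1.0103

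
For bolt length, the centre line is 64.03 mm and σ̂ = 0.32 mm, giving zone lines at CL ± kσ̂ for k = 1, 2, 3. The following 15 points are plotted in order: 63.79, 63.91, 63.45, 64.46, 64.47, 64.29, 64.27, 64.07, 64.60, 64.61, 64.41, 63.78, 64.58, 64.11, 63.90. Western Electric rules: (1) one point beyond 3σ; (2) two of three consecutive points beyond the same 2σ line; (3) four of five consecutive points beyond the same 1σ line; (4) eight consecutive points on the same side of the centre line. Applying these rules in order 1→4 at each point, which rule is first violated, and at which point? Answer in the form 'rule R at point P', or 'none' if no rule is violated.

rule 4 at point 11

Zone of each point (C = within 1σ̂, B = 1σ̂–2σ̂, A = 2σ̂–3σ̂, * = beyond 3σ̂; sign = side of CL): 1:-C, 2:-C, 3:-B, 4:+B, 5:+B, 6:+C, 7:+C, 8:+C, 9:+B, 10:+B, 11:+B, 12:-C, 13:+B, 14:+C, 15:-C
Rule 4 (eight consecutive points on the same side of the centre line) is satisfied at point 11.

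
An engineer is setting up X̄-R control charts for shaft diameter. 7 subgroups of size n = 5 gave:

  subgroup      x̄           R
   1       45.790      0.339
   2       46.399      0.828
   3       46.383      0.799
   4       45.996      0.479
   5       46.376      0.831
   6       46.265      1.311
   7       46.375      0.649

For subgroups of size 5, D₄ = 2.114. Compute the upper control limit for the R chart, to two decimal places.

1.58

R̄ = (0.339 + 0.828 + 0.799 + 0.479 + 0.831 + 1.311 + 0.649) / 7 = 5.2360 / 7 = 0.7480
UCL_R = D₄·R̄ = 2.114 × 0.7480 = 1.5813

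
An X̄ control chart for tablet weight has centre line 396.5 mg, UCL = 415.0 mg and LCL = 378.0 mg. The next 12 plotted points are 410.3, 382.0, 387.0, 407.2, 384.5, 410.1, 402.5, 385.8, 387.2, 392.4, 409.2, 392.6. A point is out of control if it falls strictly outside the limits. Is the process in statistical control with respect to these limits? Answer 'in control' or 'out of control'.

in control

All 12 points lie within [378.0, 415.0].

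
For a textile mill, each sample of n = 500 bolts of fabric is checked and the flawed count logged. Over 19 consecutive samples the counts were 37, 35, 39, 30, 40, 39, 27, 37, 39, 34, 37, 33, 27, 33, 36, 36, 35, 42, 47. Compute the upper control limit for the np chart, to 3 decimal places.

53.276

p̄ = Σdᵢ / (k·n) = 683 / (19 × 500) = 0.07189
UCL = np̄ + 3·√(np̄(1−p̄)) = 35.9474 + 3 × √(35.9474×0.92811) = 35.9474 + 3 × 5.7761 = 53.2756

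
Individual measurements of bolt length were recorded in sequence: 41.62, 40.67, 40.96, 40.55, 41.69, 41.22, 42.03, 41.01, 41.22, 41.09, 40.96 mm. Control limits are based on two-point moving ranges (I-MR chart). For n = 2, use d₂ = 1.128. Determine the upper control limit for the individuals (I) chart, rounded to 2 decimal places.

X̄ = (41.62 + 40.67 + 40.96 + 40.55 + 41.69 + 41.22 + 42.03 + 41.01 + 41.22 + 41.09 + 40.96) / 11 = 41.1836
Moving ranges: 0.95, 0.29, 0.41, 1.14, 0.47, 0.81, 1.02, 0.21, 0.13, 0.13; M̄R̄ = 5.5600 / 10 = 0.5560
UCL = X̄ + 3·M̄R̄/d₂ = 41.1836 + 3 × 0.5560 / 1.128 = 42.6624

42.66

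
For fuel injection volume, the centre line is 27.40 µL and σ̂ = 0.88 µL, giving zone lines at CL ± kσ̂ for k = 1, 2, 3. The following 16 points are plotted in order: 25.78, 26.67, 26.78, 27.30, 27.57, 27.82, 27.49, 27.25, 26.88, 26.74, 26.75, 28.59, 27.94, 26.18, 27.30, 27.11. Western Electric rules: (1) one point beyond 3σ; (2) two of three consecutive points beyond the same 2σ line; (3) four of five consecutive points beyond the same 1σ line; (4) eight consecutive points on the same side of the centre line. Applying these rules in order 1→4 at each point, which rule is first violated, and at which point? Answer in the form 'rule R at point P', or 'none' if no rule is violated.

Zone of each point (C = within 1σ̂, B = 1σ̂–2σ̂, A = 2σ̂–3σ̂, * = beyond 3σ̂; sign = side of CL): 1:-B, 2:-C, 3:-C, 4:-C, 5:+C, 6:+C, 7:+C, 8:-C, 9:-C, 10:-C, 11:-C, 12:+B, 13:+C, 14:-B, 15:-C, 16:-C
No rule fires across all 16 points.

none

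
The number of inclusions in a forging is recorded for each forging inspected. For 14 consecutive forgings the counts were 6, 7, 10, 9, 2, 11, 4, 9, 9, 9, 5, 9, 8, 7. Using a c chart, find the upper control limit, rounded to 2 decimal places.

15.72

c̄ = (6 + 7 + 10 + 9 + 2 + 11 + 4 + 9 + 9 + 9 + 5 + 9 + 8 + 7) / 14 = 105 / 14 = 7.5000
UCL = c̄ + 3√c̄ = 7.5000 + 3 × √7.5000 = 7.5000 + 3 × 2.7386 = 15.7158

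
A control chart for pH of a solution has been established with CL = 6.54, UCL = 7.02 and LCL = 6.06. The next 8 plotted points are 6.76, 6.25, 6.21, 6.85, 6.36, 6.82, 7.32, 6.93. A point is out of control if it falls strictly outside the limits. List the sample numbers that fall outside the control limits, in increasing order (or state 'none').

7

Compare each point to [6.06, 7.02]: sample 7 = 7.32 > UCL.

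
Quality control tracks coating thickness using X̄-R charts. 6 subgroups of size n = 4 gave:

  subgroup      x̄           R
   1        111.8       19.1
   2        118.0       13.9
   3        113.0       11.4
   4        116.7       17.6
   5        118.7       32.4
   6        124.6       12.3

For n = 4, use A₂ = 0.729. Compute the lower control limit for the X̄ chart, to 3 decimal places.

104.169

X̄̄ = (111.8 + 118.0 + 113.0 + 116.7 + 118.7 + 124.6) / 6 = 702.8000 / 6 = 117.1333
R̄ = (19.1 + 13.9 + 11.4 + 17.6 + 32.4 + 12.3) / 6 = 106.7000 / 6 = 17.7833
LCL = X̄̄ − A₂·R̄ = 117.1333 − 0.729 × 17.7833 = 104.1693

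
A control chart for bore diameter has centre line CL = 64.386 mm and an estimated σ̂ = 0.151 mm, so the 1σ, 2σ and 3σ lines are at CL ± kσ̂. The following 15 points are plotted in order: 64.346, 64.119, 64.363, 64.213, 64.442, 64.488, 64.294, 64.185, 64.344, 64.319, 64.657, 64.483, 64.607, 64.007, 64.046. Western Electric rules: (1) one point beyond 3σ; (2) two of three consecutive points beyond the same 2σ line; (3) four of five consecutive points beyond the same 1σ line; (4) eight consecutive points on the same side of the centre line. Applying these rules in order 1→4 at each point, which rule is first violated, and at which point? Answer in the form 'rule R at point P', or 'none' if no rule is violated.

Zone of each point (C = within 1σ̂, B = 1σ̂–2σ̂, A = 2σ̂–3σ̂, * = beyond 3σ̂; sign = side of CL): 1:-C, 2:-B, 3:-C, 4:-B, 5:+C, 6:+C, 7:-C, 8:-B, 9:-C, 10:-C, 11:+B, 12:+C, 13:+B, 14:-A, 15:-A
Rule 2 (two of three consecutive points beyond the same 2σ limit) is satisfied at point 15.

rule 2 at point 15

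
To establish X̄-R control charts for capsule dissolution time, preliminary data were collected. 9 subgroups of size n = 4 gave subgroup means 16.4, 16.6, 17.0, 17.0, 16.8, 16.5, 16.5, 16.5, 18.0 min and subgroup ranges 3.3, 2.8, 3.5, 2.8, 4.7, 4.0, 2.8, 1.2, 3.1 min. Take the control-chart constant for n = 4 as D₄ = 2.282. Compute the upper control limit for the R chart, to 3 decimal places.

R̄ = (3.3 + 2.8 + 3.5 + 2.8 + 4.7 + 4.0 + 2.8 + 1.2 + 3.1) / 9 = 28.2000 / 9 = 3.1333
UCL_R = D₄·R̄ = 2.282 × 3.1333 = 7.1503

7.150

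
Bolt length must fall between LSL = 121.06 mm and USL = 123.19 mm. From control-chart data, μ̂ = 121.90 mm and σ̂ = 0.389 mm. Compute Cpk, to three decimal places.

0.720

Cpu = (USL − μ̂) / (3σ̂) = (123.19 − 121.90) / (3 × 0.389) = 1.1054; Cpl = (μ̂ − LSL) / (3σ̂) = (121.90 − 121.06) / (3 × 0.389) = 0.7198; Cpk = min(Cpu, Cpl) = 0.7198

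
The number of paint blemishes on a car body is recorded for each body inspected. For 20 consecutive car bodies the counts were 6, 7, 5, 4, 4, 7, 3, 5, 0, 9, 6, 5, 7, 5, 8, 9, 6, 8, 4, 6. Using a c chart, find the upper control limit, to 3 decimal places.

12.862

c̄ = (6 + 7 + 5 + 4 + 4 + 7 + 3 + 5 + 0 + 9 + 6 + 5 + 7 + 5 + 8 + 9 + 6 + 8 + 4 + 6) / 20 = 114 / 20 = 5.7000
UCL = c̄ + 3√c̄ = 5.7000 + 3 × √5.7000 = 5.7000 + 3 × 2.3875 = 12.8624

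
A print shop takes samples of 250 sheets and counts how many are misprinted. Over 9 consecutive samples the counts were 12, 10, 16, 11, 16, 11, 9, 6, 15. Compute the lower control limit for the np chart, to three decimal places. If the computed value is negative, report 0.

1.728

p̄ = Σdᵢ / (k·n) = 106 / (9 × 250) = 0.04711
LCL = np̄ − 3·√(np̄(1−p̄)) = 11.7778 − 3 × 3.3501 = 1.7276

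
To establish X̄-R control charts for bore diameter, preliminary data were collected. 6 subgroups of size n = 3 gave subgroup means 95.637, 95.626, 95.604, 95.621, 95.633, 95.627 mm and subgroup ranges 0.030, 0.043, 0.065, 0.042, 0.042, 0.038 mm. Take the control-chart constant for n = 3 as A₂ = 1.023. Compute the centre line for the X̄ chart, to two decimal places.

X̄̄ = (95.637 + 95.626 + 95.604 + 95.621 + 95.633 + 95.627) / 6 = 573.7480 / 6 = 95.6247
CL = X̄̄ = 95.6247

95.62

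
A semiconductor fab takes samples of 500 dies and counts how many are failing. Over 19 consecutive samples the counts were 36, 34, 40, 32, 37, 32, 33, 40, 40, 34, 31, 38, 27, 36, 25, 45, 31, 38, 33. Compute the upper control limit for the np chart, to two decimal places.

p̄ = Σdᵢ / (k·n) = 662 / (19 × 500) = 0.06968
UCL = np̄ + 3·√(np̄(1−p̄)) = 34.8421 + 3 × √(34.8421×0.93032) = 34.8421 + 3 × 5.6933 = 51.9221

51.92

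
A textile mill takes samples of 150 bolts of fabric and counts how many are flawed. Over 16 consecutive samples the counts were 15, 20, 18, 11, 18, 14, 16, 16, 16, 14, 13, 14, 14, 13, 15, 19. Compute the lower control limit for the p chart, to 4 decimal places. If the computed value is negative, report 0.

0.0282

p̄ = Σdᵢ / (k·n) = 246 / (16 × 150) = 0.10250
LCL = p̄ − 3·√(p̄(1−p̄)/n) = 0.10250 − 3 × 0.02476 = 0.02821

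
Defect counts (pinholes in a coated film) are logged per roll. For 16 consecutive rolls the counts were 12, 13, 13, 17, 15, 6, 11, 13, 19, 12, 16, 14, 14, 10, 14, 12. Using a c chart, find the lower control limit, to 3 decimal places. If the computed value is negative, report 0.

c̄ = (12 + 13 + 13 + 17 + 15 + 6 + 11 + 13 + 19 + 12 + 16 + 14 + 14 + 10 + 14 + 12) / 16 = 211 / 16 = 13.1875
LCL = c̄ − 3√c̄ = 13.1875 − 3 × 3.6315 = 2.2931

2.293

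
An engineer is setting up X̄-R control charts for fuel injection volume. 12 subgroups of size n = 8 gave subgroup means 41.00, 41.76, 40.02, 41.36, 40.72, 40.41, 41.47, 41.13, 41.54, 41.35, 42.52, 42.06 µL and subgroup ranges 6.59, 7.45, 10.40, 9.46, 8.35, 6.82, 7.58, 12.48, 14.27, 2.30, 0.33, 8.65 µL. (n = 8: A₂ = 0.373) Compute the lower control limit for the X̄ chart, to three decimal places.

38.335

X̄̄ = (41.00 + 41.76 + 40.02 + 41.36 + 40.72 + 40.41 + 41.47 + 41.13 + 41.54 + 41.35 + 42.52 + 42.06) / 12 = 495.3400 / 12 = 41.2783
R̄ = (6.59 + 7.45 + 10.40 + 9.46 + 8.35 + 6.82 + 7.58 + 12.48 + 14.27 + 2.30 + 0.33 + 8.65) / 12 = 94.6800 / 12 = 7.8900
LCL = X̄̄ − A₂·R̄ = 41.2783 − 0.373 × 7.8900 = 38.3354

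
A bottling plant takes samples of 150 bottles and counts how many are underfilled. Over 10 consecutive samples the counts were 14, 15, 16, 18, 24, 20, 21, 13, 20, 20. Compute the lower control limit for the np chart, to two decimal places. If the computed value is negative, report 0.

p̄ = Σdᵢ / (k·n) = 181 / (10 × 150) = 0.12067
LCL = np̄ − 3·√(np̄(1−p̄)) = 18.1000 − 3 × 3.9895 = 6.1316

6.13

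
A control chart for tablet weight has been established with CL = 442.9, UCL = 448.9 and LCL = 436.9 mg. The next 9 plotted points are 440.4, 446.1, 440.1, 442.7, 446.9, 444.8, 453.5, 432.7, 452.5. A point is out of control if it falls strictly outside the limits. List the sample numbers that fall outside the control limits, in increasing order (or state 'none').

7, 8, 9

Compare each point to [436.9, 448.9]: sample 7 = 453.5 > UCL; sample 8 = 432.7 < LCL; sample 9 = 452.5 > UCL.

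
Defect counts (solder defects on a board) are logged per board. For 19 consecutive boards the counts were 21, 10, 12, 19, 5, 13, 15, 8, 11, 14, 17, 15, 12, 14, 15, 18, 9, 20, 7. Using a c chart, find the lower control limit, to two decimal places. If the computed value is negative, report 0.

2.43

c̄ = (21 + 10 + 12 + 19 + 5 + 13 + 15 + 8 + 11 + 14 + 17 + 15 + 12 + 14 + 15 + 18 + 9 + 20 + 7) / 19 = 255 / 19 = 13.4211
LCL = c̄ − 3√c̄ = 13.4211 − 3 × 3.6635 = 2.4306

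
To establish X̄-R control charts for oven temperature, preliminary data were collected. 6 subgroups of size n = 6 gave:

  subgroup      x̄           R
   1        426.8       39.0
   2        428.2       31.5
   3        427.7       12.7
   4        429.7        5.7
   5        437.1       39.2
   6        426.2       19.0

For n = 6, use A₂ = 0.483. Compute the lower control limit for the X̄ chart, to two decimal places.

417.44

X̄̄ = (426.8 + 428.2 + 427.7 + 429.7 + 437.1 + 426.2) / 6 = 2575.7000 / 6 = 429.2833
R̄ = (39.0 + 31.5 + 12.7 + 5.7 + 39.2 + 19.0) / 6 = 147.1000 / 6 = 24.5167
LCL = X̄̄ − A₂·R̄ = 429.2833 − 0.483 × 24.5167 = 417.4418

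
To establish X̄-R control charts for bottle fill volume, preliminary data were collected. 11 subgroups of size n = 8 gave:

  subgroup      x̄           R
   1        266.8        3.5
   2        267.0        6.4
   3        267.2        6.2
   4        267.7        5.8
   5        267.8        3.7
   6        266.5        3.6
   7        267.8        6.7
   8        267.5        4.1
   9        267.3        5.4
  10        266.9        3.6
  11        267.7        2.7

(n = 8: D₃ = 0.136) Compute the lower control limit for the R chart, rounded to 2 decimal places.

R̄ = (3.5 + 6.4 + 6.2 + 5.8 + 3.7 + 3.6 + 6.7 + 4.1 + 5.4 + 3.6 + 2.7) / 11 = 51.7000 / 11 = 4.7000
LCL_R = D₃·R̄ = 0.136 × 4.7000 = 0.6392

0.64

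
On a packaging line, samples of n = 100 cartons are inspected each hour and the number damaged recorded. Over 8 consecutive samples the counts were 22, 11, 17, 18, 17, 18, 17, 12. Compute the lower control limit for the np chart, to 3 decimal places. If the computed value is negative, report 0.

p̄ = Σdᵢ / (k·n) = 132 / (8 × 100) = 0.16500
LCL = np̄ − 3·√(np̄(1−p̄)) = 16.5000 − 3 × 3.7118 = 5.3646

5.365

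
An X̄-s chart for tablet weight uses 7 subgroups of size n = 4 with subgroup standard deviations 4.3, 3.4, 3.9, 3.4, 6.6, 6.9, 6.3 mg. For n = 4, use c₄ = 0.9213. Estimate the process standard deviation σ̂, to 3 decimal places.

5.396

s̄ = (4.3 + 3.4 + 3.9 + 3.4 + 6.6 + 6.9 + 6.3) / 7 = 4.9714
σ̂ = s̄ / c₄ = 4.9714 / 0.9213 = 5.3961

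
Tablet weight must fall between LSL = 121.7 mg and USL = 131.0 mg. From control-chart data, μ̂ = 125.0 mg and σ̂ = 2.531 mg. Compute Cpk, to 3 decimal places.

0.435

Cpu = (USL − μ̂) / (3σ̂) = (131.0 − 125.0) / (3 × 2.531) = 0.7902; Cpl = (μ̂ − LSL) / (3σ̂) = (125.0 − 121.7) / (3 × 2.531) = 0.4346; Cpk = min(Cpu, Cpl) = 0.4346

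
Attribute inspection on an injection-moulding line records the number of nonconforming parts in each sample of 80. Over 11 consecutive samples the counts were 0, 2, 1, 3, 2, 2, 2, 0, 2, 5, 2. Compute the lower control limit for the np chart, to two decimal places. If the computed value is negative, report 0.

0.00

p̄ = Σdᵢ / (k·n) = 21 / (11 × 80) = 0.02386
LCL = np̄ − 3·√(np̄(1−p̄)) = 1.9091 − 3 × 1.3651 = -2.1862 → 0 (negative, so LCL = 0)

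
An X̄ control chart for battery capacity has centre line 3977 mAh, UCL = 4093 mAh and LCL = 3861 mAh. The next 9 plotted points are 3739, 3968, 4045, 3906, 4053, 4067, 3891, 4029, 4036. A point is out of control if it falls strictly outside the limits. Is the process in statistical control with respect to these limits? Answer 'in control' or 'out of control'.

Compare each point to [3861, 4093]: sample 1 = 3739 < LCL.

out of control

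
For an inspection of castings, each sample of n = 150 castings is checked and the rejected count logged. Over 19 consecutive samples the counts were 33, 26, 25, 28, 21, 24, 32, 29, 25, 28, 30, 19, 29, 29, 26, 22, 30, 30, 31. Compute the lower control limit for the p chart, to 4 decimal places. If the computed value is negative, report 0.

0.0870

p̄ = Σdᵢ / (k·n) = 517 / (19 × 150) = 0.18140
LCL = p̄ − 3·√(p̄(1−p̄)/n) = 0.18140 − 3 × 0.03146 = 0.08701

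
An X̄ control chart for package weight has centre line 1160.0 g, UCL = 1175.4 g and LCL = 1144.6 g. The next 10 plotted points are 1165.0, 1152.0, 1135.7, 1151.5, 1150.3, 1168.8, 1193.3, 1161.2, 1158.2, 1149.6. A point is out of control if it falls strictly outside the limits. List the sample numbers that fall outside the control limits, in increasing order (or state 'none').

3, 7

Compare each point to [1144.6, 1175.4]: sample 3 = 1135.7 < LCL; sample 7 = 1193.3 > UCL.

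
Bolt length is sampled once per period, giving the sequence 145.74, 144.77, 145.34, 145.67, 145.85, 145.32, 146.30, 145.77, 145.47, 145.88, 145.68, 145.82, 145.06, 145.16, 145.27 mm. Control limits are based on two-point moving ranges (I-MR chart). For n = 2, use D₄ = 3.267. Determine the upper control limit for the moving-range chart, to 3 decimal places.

Moving ranges: 0.97, 0.57, 0.33, 0.18, 0.53, 0.98, 0.53, 0.30, 0.41, 0.20, 0.14, 0.76, 0.10, 0.11; M̄R̄ = 6.1100 / 14 = 0.4364
UCL_MR = D₄·M̄R̄ = 3.267 × 0.4364 = 1.4258

1.426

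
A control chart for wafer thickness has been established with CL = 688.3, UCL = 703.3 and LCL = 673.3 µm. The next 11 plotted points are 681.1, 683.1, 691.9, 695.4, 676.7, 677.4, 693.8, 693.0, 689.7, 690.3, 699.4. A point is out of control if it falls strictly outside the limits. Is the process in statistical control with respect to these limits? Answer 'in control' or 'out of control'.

All 11 points lie within [673.3, 703.3].

in control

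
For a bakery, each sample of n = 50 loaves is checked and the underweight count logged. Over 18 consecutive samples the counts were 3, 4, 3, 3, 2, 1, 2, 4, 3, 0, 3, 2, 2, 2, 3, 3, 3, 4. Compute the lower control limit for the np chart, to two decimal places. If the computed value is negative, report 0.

p̄ = Σdᵢ / (k·n) = 47 / (18 × 50) = 0.05222
LCL = np̄ − 3·√(np̄(1−p̄)) = 2.6111 − 3 × 1.5731 = -2.1083 → 0 (negative, so LCL = 0)

0.00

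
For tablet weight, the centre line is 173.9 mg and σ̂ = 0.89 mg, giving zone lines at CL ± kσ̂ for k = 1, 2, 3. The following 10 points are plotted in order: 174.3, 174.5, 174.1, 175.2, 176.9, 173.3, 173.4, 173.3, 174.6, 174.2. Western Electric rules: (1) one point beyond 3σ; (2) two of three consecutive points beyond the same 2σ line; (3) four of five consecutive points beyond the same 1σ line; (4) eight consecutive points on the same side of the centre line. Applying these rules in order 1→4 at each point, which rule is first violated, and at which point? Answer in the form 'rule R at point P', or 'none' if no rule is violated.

Zone of each point (C = within 1σ̂, B = 1σ̂–2σ̂, A = 2σ̂–3σ̂, * = beyond 3σ̂; sign = side of CL): 1:+C, 2:+C, 3:+C, 4:+B, 5:+*, 6:-C, 7:-C, 8:-C, 9:+C, 10:+C
Rule 1 (one point beyond the 3σ limits) is satisfied at point 5.

rule 1 at point 5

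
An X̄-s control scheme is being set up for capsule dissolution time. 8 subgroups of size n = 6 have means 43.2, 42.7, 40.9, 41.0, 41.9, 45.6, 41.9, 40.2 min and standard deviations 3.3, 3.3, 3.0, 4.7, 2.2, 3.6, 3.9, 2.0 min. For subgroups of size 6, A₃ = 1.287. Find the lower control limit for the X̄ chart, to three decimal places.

X̄̄ = (43.2 + 42.7 + 40.9 + 41.0 + 41.9 + 45.6 + 41.9 + 40.2) / 8 = 42.1750
s̄ = (3.3 + 3.3 + 3.0 + 4.7 + 2.2 + 3.6 + 3.9 + 2.0) / 8 = 3.2500
LCL = X̄̄ − A₃·s̄ = 42.1750 − 1.287 × 3.2500 = 37.9922

37.992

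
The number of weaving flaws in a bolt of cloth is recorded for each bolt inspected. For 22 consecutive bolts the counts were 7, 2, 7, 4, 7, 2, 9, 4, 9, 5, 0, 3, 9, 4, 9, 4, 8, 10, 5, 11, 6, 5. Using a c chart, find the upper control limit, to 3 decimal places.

c̄ = (7 + 2 + 7 + 4 + 7 + 2 + 9 + 4 + 9 + 5 + 0 + 3 + 9 + 4 + 9 + 4 + 8 + 10 + 5 + 11 + 6 + 5) / 22 = 130 / 22 = 5.9091
UCL = c̄ + 3√c̄ = 5.9091 + 3 × √5.9091 = 5.9091 + 3 × 2.4309 = 13.2017

13.202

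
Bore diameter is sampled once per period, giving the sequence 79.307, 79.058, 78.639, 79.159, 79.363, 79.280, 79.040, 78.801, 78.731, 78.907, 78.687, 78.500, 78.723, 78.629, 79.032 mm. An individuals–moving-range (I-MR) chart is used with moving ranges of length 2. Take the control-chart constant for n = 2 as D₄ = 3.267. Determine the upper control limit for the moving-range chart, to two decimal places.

0.78

Moving ranges: 0.249, 0.419, 0.520, 0.204, 0.083, 0.240, 0.239, 0.070, 0.176, 0.220, 0.187, 0.223, 0.094, 0.403; M̄R̄ = 3.3270 / 14 = 0.2376
UCL_MR = D₄·M̄R̄ = 3.267 × 0.2376 = 0.7764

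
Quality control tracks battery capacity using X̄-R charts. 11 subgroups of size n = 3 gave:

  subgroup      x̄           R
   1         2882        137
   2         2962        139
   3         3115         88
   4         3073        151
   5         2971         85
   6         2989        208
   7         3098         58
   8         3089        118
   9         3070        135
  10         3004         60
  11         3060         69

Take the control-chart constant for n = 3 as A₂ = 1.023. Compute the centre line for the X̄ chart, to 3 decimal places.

3028.455

X̄̄ = (2882 + 2962 + 3115 + 3073 + 2971 + 2989 + 3098 + 3089 + 3070 + 3004 + 3060) / 11 = 33313.0000 / 11 = 3028.4545
CL = X̄̄ = 3028.4545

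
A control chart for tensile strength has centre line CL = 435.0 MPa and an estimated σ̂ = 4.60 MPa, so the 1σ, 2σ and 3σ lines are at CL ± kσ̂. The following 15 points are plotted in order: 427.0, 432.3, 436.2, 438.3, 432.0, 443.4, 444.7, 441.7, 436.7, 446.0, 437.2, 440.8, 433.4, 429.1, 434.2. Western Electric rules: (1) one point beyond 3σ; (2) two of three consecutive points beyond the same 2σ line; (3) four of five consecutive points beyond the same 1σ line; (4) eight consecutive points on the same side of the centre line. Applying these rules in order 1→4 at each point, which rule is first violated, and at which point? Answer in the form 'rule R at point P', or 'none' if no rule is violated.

rule 3 at point 10

Zone of each point (C = within 1σ̂, B = 1σ̂–2σ̂, A = 2σ̂–3σ̂, * = beyond 3σ̂; sign = side of CL): 1:-B, 2:-C, 3:+C, 4:+C, 5:-C, 6:+B, 7:+A, 8:+B, 9:+C, 10:+A, 11:+C, 12:+B, 13:-C, 14:-B, 15:-C
Rule 3 (four of five consecutive points beyond the same 1σ limit) is satisfied at point 10.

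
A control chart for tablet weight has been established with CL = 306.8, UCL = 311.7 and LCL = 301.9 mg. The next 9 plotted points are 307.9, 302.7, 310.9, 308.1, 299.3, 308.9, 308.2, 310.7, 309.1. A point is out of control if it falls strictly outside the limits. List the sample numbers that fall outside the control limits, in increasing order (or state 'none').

Compare each point to [301.9, 311.7]: sample 5 = 299.3 < LCL.

5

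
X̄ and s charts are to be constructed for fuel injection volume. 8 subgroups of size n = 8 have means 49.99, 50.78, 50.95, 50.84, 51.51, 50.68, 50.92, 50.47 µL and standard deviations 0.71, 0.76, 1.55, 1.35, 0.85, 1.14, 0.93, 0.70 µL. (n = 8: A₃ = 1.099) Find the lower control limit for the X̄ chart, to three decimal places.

X̄̄ = (49.99 + 50.78 + 50.95 + 50.84 + 51.51 + 50.68 + 50.92 + 50.47) / 8 = 50.7675
s̄ = (0.71 + 0.76 + 1.55 + 1.35 + 0.85 + 1.14 + 0.93 + 0.70) / 8 = 0.9988
LCL = X̄̄ − A₃·s̄ = 50.7675 − 1.099 × 0.9988 = 49.6699

49.670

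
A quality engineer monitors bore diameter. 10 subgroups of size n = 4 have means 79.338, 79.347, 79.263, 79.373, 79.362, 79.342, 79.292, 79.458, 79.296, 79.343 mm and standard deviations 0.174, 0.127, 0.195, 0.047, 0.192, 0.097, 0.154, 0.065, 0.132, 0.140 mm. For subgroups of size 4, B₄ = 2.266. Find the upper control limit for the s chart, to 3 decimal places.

s̄ = (0.174 + 0.127 + 0.195 + 0.047 + 0.192 + 0.097 + 0.154 + 0.065 + 0.132 + 0.140) / 10 = 0.1323
UCL_s = B₄·s̄ = 2.266 × 0.1323 = 0.2998

0.300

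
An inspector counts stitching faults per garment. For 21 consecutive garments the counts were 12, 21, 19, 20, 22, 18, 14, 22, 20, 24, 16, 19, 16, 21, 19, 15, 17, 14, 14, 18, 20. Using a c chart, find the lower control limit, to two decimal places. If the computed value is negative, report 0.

5.36

c̄ = (12 + 21 + 19 + 20 + 22 + 18 + 14 + 22 + 20 + 24 + 16 + 19 + 16 + 21 + 19 + 15 + 17 + 14 + 14 + 18 + 20) / 21 = 381 / 21 = 18.1429
LCL = c̄ − 3√c̄ = 18.1429 − 3 × 4.2594 = 5.3645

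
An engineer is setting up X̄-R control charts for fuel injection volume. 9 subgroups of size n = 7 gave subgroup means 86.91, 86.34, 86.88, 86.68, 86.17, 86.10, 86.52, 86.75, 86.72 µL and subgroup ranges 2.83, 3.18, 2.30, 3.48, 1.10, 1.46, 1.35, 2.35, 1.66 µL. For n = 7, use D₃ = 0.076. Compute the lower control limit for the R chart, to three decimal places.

0.166

R̄ = (2.83 + 3.18 + 2.30 + 3.48 + 1.10 + 1.46 + 1.35 + 2.35 + 1.66) / 9 = 19.7100 / 9 = 2.1900
LCL_R = D₃·R̄ = 0.076 × 2.1900 = 0.1664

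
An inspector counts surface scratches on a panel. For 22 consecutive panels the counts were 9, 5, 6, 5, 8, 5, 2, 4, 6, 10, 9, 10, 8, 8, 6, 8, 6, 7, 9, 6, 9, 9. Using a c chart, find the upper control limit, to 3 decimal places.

15.008

c̄ = (9 + 5 + 6 + 5 + 8 + 5 + 2 + 4 + 6 + 10 + 9 + 10 + 8 + 8 + 6 + 8 + 6 + 7 + 9 + 6 + 9 + 9) / 22 = 155 / 22 = 7.0455
UCL = c̄ + 3√c̄ = 7.0455 + 3 × √7.0455 = 7.0455 + 3 × 2.6543 = 15.0084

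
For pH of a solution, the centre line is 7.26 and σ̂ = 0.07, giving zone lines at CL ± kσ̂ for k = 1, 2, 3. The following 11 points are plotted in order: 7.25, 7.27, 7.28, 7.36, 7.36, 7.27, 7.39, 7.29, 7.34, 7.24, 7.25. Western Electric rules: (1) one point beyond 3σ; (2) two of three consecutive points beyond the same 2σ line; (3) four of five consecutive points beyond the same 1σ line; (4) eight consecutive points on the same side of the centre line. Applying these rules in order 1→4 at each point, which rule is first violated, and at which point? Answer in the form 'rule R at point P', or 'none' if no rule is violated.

Zone of each point (C = within 1σ̂, B = 1σ̂–2σ̂, A = 2σ̂–3σ̂, * = beyond 3σ̂; sign = side of CL): 1:-C, 2:+C, 3:+C, 4:+B, 5:+B, 6:+C, 7:+B, 8:+C, 9:+B, 10:-C, 11:-C
Rule 4 (eight consecutive points on the same side of the centre line) is satisfied at point 9.

rule 4 at point 9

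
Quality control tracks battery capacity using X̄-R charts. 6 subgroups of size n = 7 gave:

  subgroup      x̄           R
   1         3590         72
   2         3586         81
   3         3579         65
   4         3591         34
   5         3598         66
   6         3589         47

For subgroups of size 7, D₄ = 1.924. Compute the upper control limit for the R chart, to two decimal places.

117.04

R̄ = (72 + 81 + 65 + 34 + 66 + 47) / 6 = 365.0000 / 6 = 60.8333
UCL_R = D₄·R̄ = 1.924 × 60.8333 = 117.0433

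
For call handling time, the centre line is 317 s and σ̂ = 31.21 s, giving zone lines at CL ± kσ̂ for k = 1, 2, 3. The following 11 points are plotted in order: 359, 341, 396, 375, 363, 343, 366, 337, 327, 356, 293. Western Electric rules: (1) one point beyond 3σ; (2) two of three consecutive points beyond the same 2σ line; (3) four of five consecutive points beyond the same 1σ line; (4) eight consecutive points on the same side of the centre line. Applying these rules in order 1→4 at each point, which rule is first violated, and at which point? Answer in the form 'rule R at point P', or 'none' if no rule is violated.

rule 3 at point 5

Zone of each point (C = within 1σ̂, B = 1σ̂–2σ̂, A = 2σ̂–3σ̂, * = beyond 3σ̂; sign = side of CL): 1:+B, 2:+C, 3:+A, 4:+B, 5:+B, 6:+C, 7:+B, 8:+C, 9:+C, 10:+B, 11:-C
Rule 3 (four of five consecutive points beyond the same 1σ limit) is satisfied at point 5.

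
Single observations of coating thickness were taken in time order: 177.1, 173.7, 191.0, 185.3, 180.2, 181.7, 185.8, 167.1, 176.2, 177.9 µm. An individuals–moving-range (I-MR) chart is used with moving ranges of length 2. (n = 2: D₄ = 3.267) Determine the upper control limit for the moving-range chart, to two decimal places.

Moving ranges: 3.4, 17.3, 5.7, 5.1, 1.5, 4.1, 18.7, 9.1, 1.7; M̄R̄ = 66.6000 / 9 = 7.4000
UCL_MR = D₄·M̄R̄ = 3.267 × 7.4000 = 24.1758

24.18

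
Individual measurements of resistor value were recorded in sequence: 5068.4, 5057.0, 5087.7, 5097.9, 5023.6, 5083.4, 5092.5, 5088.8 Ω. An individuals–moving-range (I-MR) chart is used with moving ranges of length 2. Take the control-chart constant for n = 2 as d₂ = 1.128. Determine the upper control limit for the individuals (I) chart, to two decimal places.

5150.60

X̄ = (5068.4 + 5057.0 + 5087.7 + 5097.9 + 5023.6 + 5083.4 + 5092.5 + 5088.8) / 8 = 5074.9125
Moving ranges: 11.4, 30.7, 10.2, 74.3, 59.8, 9.1, 3.7; M̄R̄ = 199.2000 / 7 = 28.4571
UCL = X̄ + 3·M̄R̄/d₂ = 5074.9125 + 3 × 28.4571 / 1.128 = 5150.5964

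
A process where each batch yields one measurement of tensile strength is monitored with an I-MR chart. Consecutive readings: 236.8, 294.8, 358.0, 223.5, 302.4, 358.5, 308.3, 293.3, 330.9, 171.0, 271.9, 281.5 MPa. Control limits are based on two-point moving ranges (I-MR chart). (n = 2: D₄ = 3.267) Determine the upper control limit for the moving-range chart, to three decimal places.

226.878

Moving ranges: 58.0, 63.2, 134.5, 78.9, 56.1, 50.2, 15.0, 37.6, 159.9, 100.9, 9.6; M̄R̄ = 763.9000 / 11 = 69.4455
UCL_MR = D₄·M̄R̄ = 3.267 × 69.4455 = 226.8783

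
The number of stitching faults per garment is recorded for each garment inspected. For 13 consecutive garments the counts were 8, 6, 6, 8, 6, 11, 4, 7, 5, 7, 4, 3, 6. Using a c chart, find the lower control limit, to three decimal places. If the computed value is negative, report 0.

0.000

c̄ = (8 + 6 + 6 + 8 + 6 + 11 + 4 + 7 + 5 + 7 + 4 + 3 + 6) / 13 = 81 / 13 = 6.2308
LCL = c̄ − 3√c̄ = 6.2308 − 3 × 2.4962 = -1.2577 → 0 (cannot be negative)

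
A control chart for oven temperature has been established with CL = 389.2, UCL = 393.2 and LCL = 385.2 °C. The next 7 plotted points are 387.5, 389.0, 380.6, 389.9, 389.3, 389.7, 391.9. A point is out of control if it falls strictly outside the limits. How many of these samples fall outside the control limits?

1

Compare each point to [385.2, 393.2]: sample 3 = 380.6 < LCL.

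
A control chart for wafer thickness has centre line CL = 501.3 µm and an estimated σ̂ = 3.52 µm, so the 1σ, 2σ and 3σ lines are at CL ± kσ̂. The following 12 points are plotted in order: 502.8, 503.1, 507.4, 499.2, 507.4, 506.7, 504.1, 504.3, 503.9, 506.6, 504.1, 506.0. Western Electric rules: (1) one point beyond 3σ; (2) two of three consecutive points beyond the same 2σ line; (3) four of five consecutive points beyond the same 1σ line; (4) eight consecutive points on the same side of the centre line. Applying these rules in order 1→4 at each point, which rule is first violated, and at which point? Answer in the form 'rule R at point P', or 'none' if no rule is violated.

rule 4 at point 12

Zone of each point (C = within 1σ̂, B = 1σ̂–2σ̂, A = 2σ̂–3σ̂, * = beyond 3σ̂; sign = side of CL): 1:+C, 2:+C, 3:+B, 4:-C, 5:+B, 6:+B, 7:+C, 8:+C, 9:+C, 10:+B, 11:+C, 12:+B
Rule 4 (eight consecutive points on the same side of the centre line) is satisfied at point 12.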